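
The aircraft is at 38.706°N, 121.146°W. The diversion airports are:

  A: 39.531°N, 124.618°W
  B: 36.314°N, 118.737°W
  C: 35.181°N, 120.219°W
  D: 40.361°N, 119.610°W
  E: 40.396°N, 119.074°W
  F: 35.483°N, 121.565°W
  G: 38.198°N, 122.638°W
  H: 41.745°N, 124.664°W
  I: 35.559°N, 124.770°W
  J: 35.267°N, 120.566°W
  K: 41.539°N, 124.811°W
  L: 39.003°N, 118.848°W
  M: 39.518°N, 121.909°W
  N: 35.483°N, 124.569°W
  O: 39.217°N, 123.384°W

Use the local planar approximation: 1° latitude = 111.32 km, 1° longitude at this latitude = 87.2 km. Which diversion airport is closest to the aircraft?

M

Distances from 38.706°N, 121.146°W:
A: √((0.825·111.32)² + (-3.472·87.2)²) = √(8434.40192 + 91662.64877) = 316.381 km
B: √((-2.392·111.32)² + (2.409·87.2)²) = √(70903.67505 + 44127.22020) = 339.162 km
C: √((-3.525·111.32)² + (0.927·87.2)²) = √(153980.11441 + 6534.20022) = 400.642 km
D: √((1.655·111.32)² + (1.536·87.2)²) = √(33942.38784 + 17939.70930) = 227.776 km
E: √((1.690·111.32)² + (2.072·87.2)²) = √(35393.19791 + 32644.68423) = 260.841 km
F: √((-3.223·111.32)² + (-0.419·87.2)²) = √(128726.21698 + 1334.93775) = 360.640 km
G: √((-0.508·111.32)² + (-1.492·87.2)²) = √(3197.96584 + 16926.63449) = 141.861 km
H: √((3.039·111.32)² + (-3.518·87.2)²) = √(114447.89137 + 94107.58748) = 456.679 km
I: √((-3.147·111.32)² + (-3.624·87.2)²) = √(122726.93300 + 99864.08976) = 471.796 km
J: √((-3.439·111.32)² + (0.580·87.2)²) = √(146558.41076 + 2557.93178) = 386.156 km
K: √((2.833·111.32)² + (-3.665·87.2)²) = √(99457.95937 + 102136.48974) = 448.993 km
L: √((0.297·111.32)² + (2.298·87.2)²) = √(1093.09849 + 40154.38869) = 203.095 km
M: √((0.812·111.32)² + (-0.763·87.2)²) = √(8170.68474 + 4426.71993) = 112.238 km
N: √((-3.223·111.32)² + (-3.423·87.2)²) = √(128726.21698 + 89093.65341) = 466.712 km
O: √((0.511·111.32)² + (-2.238·87.2)²) = √(3235.84862 + 38084.92759) = 203.275 km
Minimum: M at 112.238 km.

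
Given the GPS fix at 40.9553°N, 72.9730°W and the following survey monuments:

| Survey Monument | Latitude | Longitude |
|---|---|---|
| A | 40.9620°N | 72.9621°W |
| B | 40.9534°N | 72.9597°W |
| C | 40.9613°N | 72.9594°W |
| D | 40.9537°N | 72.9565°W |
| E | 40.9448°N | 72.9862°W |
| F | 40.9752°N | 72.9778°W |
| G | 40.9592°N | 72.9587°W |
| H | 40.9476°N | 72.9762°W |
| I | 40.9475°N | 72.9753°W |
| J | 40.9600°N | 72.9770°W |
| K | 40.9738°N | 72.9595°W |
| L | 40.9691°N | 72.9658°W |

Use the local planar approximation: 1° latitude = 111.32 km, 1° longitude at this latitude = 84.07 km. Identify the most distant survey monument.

Distances from 40.9553°N, 72.9730°W:
A: 1.1815 km
B: 1.1380 km
C: 1.3241 km
D: 1.3985 km
E: 1.6117 km
F: 2.2517 km
G: 1.2782 km
H: 0.8984 km
I: 0.8896 km
J: 0.6220 km
K: 2.3514 km
L: 1.6512 km
Maximum: K at 2.3514 km.

K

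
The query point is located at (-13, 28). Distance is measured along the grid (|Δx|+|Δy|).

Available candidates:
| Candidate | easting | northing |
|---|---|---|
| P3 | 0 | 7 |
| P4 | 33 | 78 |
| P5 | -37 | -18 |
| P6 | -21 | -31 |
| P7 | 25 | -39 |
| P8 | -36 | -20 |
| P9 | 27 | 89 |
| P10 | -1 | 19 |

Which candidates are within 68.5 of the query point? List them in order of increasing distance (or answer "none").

Distances from (-13, 28):
P3: |13| + |-21| = 13 + 21 = 34
P4: |46| + |50| = 46 + 50 = 96
P5: |-24| + |-46| = 24 + 46 = 70
P6: |-8| + |-59| = 8 + 59 = 67
P7: |38| + |-67| = 38 + 67 = 105
P8: |-23| + |-48| = 23 + 48 = 71
P9: |40| + |61| = 40 + 61 = 101
P10: |12| + |-9| = 12 + 9 = 21
Threshold 68.5: P10 (21), P3 (34), P6 (67) are within range.

P10, P3, P6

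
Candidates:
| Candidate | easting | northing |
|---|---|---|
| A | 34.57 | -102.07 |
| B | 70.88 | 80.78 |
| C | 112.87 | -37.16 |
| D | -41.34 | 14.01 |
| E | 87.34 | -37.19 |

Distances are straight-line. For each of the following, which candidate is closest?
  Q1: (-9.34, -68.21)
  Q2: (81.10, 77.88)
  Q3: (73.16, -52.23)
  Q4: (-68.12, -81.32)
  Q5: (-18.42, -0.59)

Q1→A; Q2→B; Q3→E; Q4→D; Q5→D

Q1 at (-9.34, -68.21):
  A: √((43.91)² + (-33.86)²) = √(1928.0881 + 1146.4996) = 55.45
  B: √((80.22)² + (148.99)²) = √(6435.2484 + 22198.0201) = 169.21
  C: √((122.21)² + (31.05)²) = √(14935.2841 + 964.1025) = 126.09
  D: √((-32.00)² + (82.22)²) = √(1024.0000 + 6760.1284) = 88.23
  E: √((96.68)² + (31.02)²) = √(9347.0224 + 962.2404) = 101.53
  → nearest: A (55.45)
Q2 at (81.10, 77.88):
  A: √((-46.53)² + (-179.95)²) = √(2165.0409 + 32382.0025) = 185.87
  B: √((-10.22)² + (2.90)²) = √(104.4484 + 8.4100) = 10.62
  C: √((31.77)² + (-115.04)²) = √(1009.3329 + 13234.2016) = 119.35
  D: √((-122.44)² + (-63.87)²) = √(14991.5536 + 4079.3769) = 138.10
  E: √((6.24)² + (-115.07)²) = √(38.9376 + 13241.1049) = 115.24
  → nearest: B (10.62)
Q3 at (73.16, -52.23):
  A: √((-38.59)² + (-49.84)²) = √(1489.1881 + 2484.0256) = 63.03
  B: √((-2.28)² + (133.01)²) = √(5.1984 + 17691.6601) = 133.03
  C: √((39.71)² + (15.07)²) = √(1576.8841 + 227.1049) = 42.47
  D: √((-114.50)² + (66.24)²) = √(13110.2500 + 4387.7376) = 132.28
  E: √((14.18)² + (15.04)²) = √(201.0724 + 226.2016) = 20.67
  → nearest: E (20.67)
Q4 at (-68.12, -81.32):
  A: √((102.69)² + (-20.75)²) = √(10545.2361 + 430.5625) = 104.77
  B: √((139.00)² + (162.10)²) = √(19321.0000 + 26276.4100) = 213.54
  C: √((180.99)² + (44.16)²) = √(32757.3801 + 1950.1056) = 186.30
  D: √((26.78)² + (95.33)²) = √(717.1684 + 9087.8089) = 99.02
  E: √((155.46)² + (44.13)²) = √(24167.8116 + 1947.4569) = 161.60
  → nearest: D (99.02)
Q5 at (-18.42, -0.59):
  A: √((52.99)² + (-101.48)²) = √(2807.9401 + 10298.1904) = 114.48
  B: √((89.30)² + (81.37)²) = √(7974.4900 + 6621.0769) = 120.81
  C: √((131.29)² + (-36.57)²) = √(17237.0641 + 1337.3649) = 136.29
  D: √((-22.92)² + (14.60)²) = √(525.3264 + 213.1600) = 27.18
  E: √((105.76)² + (-36.60)²) = √(11185.1776 + 1339.5600) = 111.91
  → nearest: D (27.18)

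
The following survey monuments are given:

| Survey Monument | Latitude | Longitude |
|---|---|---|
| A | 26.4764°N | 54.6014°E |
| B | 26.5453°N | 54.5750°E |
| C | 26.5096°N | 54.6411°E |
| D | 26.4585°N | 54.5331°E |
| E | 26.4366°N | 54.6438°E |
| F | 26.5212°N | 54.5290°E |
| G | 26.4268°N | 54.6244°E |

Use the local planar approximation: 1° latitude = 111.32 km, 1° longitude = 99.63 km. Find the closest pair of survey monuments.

E and G

Pairwise distances:
A–B: 8.1084 km
A–C: 5.4133 km
A–D: 7.0905 km
A–E: 6.1216 km
A–F: 8.7694 km
A–G: 5.9781 km
B–C: 7.6918 km
B–D: 10.5258 km
B–E: 13.9071 km
B–F: 5.3105 km
B–G: 14.0797 km
C–D: 12.1712 km
C–E: 8.1308 km
C–F: 11.2429 km
C–G: 9.3663 km
D–E: 11.2953 km
D–F: 6.9917 km
D–G: 9.7567 km
E–F: 14.8159 km
E–G: 2.2194 km
F–G: 14.1693 km
Closest pair: E–G at 2.2194 km.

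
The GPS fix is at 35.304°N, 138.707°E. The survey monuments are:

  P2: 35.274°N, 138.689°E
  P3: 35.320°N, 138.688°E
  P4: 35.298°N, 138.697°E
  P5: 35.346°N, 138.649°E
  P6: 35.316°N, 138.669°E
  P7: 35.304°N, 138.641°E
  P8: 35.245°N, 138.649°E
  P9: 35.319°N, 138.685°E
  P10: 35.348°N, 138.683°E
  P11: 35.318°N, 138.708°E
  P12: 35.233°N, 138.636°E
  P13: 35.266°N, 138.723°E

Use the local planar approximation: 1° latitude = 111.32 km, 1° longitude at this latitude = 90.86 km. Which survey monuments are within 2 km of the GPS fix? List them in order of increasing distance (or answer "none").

P4, P11

Distances from 35.304°N, 138.707°E:
P2: 3.719 km
P3: 2.480 km
P4: 1.128 km
P5: 7.045 km
P6: 3.702 km
P7: 5.997 km
P8: 8.421 km
P9: 2.605 km
P10: 5.362 km
P11: 1.561 km
P12: 10.202 km
P13: 4.473 km
Threshold 2 km: P4 (1.128 km), P11 (1.561 km) are within range.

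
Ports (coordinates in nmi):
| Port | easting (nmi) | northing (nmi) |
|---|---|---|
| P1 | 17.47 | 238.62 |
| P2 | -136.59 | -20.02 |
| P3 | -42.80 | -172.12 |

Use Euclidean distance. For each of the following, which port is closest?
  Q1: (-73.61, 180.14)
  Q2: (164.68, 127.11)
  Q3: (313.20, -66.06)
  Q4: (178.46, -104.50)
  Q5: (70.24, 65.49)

Q1→P1; Q2→P1; Q3→P3; Q4→P3; Q5→P1

Q1 at (-73.61, 180.14):
  P1: √((91.08)² + (58.48)²) = √(8295.5664 + 3419.9104) = 108.24 nmi
  P2: √((-62.98)² + (-200.16)²) = √(3966.4804 + 40064.0256) = 209.83 nmi
  P3: √((30.81)² + (-352.26)²) = √(949.2561 + 124087.1076) = 353.60 nmi
  → nearest: P1 (108.24 nmi)
Q2 at (164.68, 127.11):
  P1: √((-147.21)² + (111.51)²) = √(21670.7841 + 12434.4801) = 184.68 nmi
  P2: √((-301.27)² + (-147.13)²) = √(90763.6129 + 21647.2369) = 335.28 nmi
  P3: √((-207.48)² + (-299.23)²) = √(43047.9504 + 89538.5929) = 364.12 nmi
  → nearest: P1 (184.68 nmi)
Q3 at (313.20, -66.06):
  P1: √((-295.73)² + (304.68)²) = √(87456.2329 + 92829.9024) = 424.60 nmi
  P2: √((-449.79)² + (46.04)²) = √(202311.0441 + 2119.6816) = 452.14 nmi
  P3: √((-356.00)² + (-106.06)²) = √(126736.0000 + 11248.7236) = 371.46 nmi
  → nearest: P3 (371.46 nmi)
Q4 at (178.46, -104.50):
  P1: √((-160.99)² + (343.12)²) = √(25917.7801 + 117731.3344) = 379.01 nmi
  P2: √((-315.05)² + (84.48)²) = √(99256.5025 + 7136.8704) = 326.18 nmi
  P3: √((-221.26)² + (-67.62)²) = √(48955.9876 + 4572.4644) = 231.36 nmi
  → nearest: P3 (231.36 nmi)
Q5 at (70.24, 65.49):
  P1: √((-52.77)² + (173.13)²) = √(2784.6729 + 29973.9969) = 180.99 nmi
  P2: √((-206.83)² + (-85.51)²) = √(42778.6489 + 7311.9601) = 223.81 nmi
  P3: √((-113.04)² + (-237.61)²) = √(12778.0416 + 56458.5121) = 263.13 nmi
  → nearest: P1 (180.99 nmi)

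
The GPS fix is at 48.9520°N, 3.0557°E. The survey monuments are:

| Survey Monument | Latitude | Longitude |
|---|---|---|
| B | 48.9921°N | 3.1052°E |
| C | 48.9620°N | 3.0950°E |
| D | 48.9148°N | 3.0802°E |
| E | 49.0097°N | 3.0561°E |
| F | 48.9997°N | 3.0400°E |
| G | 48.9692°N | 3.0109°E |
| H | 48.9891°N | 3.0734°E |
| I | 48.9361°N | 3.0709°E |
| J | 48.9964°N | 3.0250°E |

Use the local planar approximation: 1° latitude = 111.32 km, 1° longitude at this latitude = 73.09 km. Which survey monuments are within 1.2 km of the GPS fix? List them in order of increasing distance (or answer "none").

none

Distances from 48.9520°N, 3.0557°E:
B: 5.7460 km
C: 3.0806 km
D: 4.5117 km
E: 6.4232 km
F: 5.4325 km
G: 3.7932 km
H: 4.3279 km
I: 2.0898 km
J: 5.4281 km
Threshold 1.2 km: none within range.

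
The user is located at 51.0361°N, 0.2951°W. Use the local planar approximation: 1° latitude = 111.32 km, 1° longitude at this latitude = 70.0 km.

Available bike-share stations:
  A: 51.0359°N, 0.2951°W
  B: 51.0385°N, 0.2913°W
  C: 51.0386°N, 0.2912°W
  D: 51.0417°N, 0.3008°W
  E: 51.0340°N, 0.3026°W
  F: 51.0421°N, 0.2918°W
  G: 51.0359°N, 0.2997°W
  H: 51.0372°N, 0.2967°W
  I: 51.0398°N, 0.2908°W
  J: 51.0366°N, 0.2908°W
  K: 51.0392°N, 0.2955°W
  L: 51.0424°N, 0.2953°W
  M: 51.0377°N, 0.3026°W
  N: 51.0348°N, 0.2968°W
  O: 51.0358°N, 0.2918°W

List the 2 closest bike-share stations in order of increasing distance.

A, H

Distances from 51.0361°N, 0.2951°W:
A: 0.0223 km
B: 0.3770 km
C: 0.3898 km
D: 0.7401 km
E: 0.5747 km
F: 0.7067 km
G: 0.3228 km
H: 0.1659 km
I: 0.5101 km
J: 0.3061 km
K: 0.3462 km
L: 0.7015 km
M: 0.5544 km
N: 0.1874 km
O: 0.2334 km
Sorted: A (0.0223 km) < H (0.1659 km) < N (0.1874 km) < O (0.2334 km) < …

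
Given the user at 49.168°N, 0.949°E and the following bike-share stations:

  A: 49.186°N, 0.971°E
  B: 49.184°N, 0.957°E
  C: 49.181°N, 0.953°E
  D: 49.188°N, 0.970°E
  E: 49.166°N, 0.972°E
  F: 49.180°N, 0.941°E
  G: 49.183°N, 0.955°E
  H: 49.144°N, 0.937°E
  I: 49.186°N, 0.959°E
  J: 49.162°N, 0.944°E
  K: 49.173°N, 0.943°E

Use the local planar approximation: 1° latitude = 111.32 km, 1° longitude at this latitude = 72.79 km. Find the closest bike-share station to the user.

Distances from 49.168°N, 0.949°E:
A: √((0.018·111.32)² + (0.022·72.79)²) = √(4.01505 + 2.56442) = 2.565 km
B: √((0.016·111.32)² + (0.008·72.79)²) = √(3.17239 + 0.33910) = 1.874 km
C: √((0.013·111.32)² + (0.004·72.79)²) = √(2.09427 + 0.08477) = 1.476 km
D: √((0.020·111.32)² + (0.021·72.79)²) = √(4.95686 + 2.33659) = 2.701 km
E: √((-0.002·111.32)² + (0.023·72.79)²) = √(0.04957 + 2.80285) = 1.689 km
F: √((0.012·111.32)² + (-0.008·72.79)²) = √(1.78447 + 0.33910) = 1.457 km
G: √((0.015·111.32)² + (0.006·72.79)²) = √(2.78823 + 0.19074) = 1.726 km
H: √((-0.024·111.32)² + (-0.012·72.79)²) = √(7.13787 + 0.76297) = 2.811 km
I: √((0.018·111.32)² + (0.010·72.79)²) = √(4.01505 + 0.52984) = 2.132 km
J: √((-0.006·111.32)² + (-0.005·72.79)²) = √(0.44612 + 0.13246) = 0.761 km
K: √((0.005·111.32)² + (-0.006·72.79)²) = √(0.30980 + 0.19074) = 0.707 km
Minimum: K at 0.707 km.

K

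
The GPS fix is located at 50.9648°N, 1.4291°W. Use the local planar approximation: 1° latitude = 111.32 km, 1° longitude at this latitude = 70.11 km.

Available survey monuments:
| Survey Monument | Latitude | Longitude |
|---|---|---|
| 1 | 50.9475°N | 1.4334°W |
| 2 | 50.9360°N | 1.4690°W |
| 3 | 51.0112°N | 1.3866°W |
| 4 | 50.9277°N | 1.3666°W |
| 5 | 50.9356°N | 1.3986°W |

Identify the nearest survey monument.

Distances from 50.9648°N, 1.4291°W:
1: √((-0.0173·111.32)² + (-0.0043·70.11)²) = √(3.708844 + 0.090886) = 1.9493 km
2: √((-0.0288·111.32)² + (-0.0399·70.11)²) = √(10.278539 + 7.825385) = 4.2549 km
3: √((0.0464·111.32)² + (0.0425·70.11)²) = √(26.679787 + 8.878463) = 5.9631 km
4: √((-0.0371·111.32)² + (0.0625·70.11)²) = √(17.056669 + 19.200829) = 6.0214 km
5: √((-0.0292·111.32)² + (0.0305·70.11)²) = √(10.566036 + 4.572562) = 3.8908 km
Minimum: 1 at 1.9493 km.

1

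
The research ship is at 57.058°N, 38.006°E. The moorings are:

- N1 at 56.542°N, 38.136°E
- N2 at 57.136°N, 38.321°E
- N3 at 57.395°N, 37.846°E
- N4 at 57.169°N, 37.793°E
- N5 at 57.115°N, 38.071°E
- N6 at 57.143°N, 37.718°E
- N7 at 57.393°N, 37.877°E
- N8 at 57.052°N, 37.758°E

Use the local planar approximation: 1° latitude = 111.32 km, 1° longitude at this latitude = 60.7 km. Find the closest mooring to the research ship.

Distances from 57.058°N, 38.006°E:
N1: √((-0.516·111.32)² + (0.130·60.7)²) = √(3299.48227 + 62.26788) = 57.981 km
N2: √((0.078·111.32)² + (0.315·60.7)²) = √(75.39379 + 365.59352) = 21.000 km
N3: √((0.337·111.32)² + (-0.160·60.7)²) = √(1407.36322 + 94.32294) = 38.752 km
N4: √((0.111·111.32)² + (-0.213·60.7)²) = √(152.68359 + 167.16163) = 17.884 km
N5: √((0.057·111.32)² + (0.065·60.7)²) = √(40.26207 + 15.56697) = 7.472 km
N6: √((0.085·111.32)² + (-0.288·60.7)²) = √(89.53323 + 305.60634) = 19.878 km
N7: √((0.335·111.32)² + (-0.129·60.7)²) = √(1390.70818 + 61.31360) = 38.105 km
N8: √((-0.006·111.32)² + (-0.248·60.7)²) = √(0.44612 + 226.61087) = 15.068 km
Minimum: N5 at 7.472 km.

N5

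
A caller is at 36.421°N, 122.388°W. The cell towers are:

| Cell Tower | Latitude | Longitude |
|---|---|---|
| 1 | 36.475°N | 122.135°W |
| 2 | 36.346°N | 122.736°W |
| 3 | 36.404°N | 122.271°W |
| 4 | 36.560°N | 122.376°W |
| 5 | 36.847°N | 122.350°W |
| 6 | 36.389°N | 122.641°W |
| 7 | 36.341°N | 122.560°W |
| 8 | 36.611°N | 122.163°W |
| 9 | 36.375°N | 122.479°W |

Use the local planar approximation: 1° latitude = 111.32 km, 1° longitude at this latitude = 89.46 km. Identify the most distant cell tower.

5

Distances from 36.421°N, 122.388°W:
1: √((0.054·111.32)² + (0.253·89.46)²) = √(36.13549 + 512.26989) = 23.418 km
2: √((-0.075·111.32)² + (-0.348·89.46)²) = √(69.70580 + 969.20641) = 32.232 km
3: √((-0.017·111.32)² + (0.117·89.46)²) = √(3.58133 + 109.55432) = 10.637 km
4: √((0.139·111.32)² + (0.012·89.46)²) = √(239.42858 + 1.15245) = 15.511 km
5: √((0.426·111.32)² + (0.038·89.46)²) = √(2248.87643 + 11.55646) = 47.544 km
6: √((-0.032·111.32)² + (-0.253·89.46)²) = √(12.68955 + 512.26989) = 22.912 km
7: √((-0.080·111.32)² + (-0.172·89.46)²) = √(79.30971 + 236.76346) = 17.778 km
8: √((0.190·111.32)² + (0.225·89.46)²) = √(447.35634 + 405.15651) = 29.198 km
9: √((-0.046·111.32)² + (-0.091·89.46)²) = √(26.22177 + 66.27360) = 9.617 km
Maximum: 5 at 47.544 km.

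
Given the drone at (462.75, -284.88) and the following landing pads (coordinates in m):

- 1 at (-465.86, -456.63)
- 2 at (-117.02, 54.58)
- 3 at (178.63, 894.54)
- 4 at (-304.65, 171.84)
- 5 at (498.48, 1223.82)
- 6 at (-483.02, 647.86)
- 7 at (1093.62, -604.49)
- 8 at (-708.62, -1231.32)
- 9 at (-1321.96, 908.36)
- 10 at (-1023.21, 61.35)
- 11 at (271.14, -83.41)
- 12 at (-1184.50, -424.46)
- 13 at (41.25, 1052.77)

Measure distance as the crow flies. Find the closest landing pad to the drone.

Distances from (462.75, -284.88):
1: √((-928.61)² + (-171.75)²) = √(862316.5321 + 29498.0625) = 944.36 m
2: √((-579.77)² + (339.46)²) = √(336133.2529 + 115233.0916) = 671.84 m
3: √((-284.12)² + (1179.42)²) = √(80724.1744 + 1391031.5364) = 1213.16 m
4: √((-767.40)² + (456.72)²) = √(588902.7600 + 208593.1584) = 893.03 m
5: √((35.73)² + (1508.70)²) = √(1276.6329 + 2276175.6900) = 1509.12 m
6: √((-945.77)² + (932.74)²) = √(894480.8929 + 870003.9076) = 1328.34 m
7: √((630.87)² + (-319.61)²) = √(397996.9569 + 102150.5521) = 707.21 m
8: √((-1171.37)² + (-946.44)²) = √(1372107.6769 + 895748.6736) = 1505.94 m
9: √((-1784.71)² + (1193.24)²) = √(3185189.7841 + 1423821.6976) = 2146.86 m
10: √((-1485.96)² + (346.23)²) = √(2208077.1216 + 119875.2129) = 1525.76 m
11: √((-191.61)² + (201.47)²) = √(36714.3921 + 40590.1609) = 278.04 m
12: √((-1647.25)² + (-139.58)²) = √(2713432.5625 + 19482.5764) = 1653.15 m
13: √((-421.50)² + (1337.65)²) = √(177662.2500 + 1789307.5225) = 1402.49 m
Minimum: 11 at 278.04 m.

11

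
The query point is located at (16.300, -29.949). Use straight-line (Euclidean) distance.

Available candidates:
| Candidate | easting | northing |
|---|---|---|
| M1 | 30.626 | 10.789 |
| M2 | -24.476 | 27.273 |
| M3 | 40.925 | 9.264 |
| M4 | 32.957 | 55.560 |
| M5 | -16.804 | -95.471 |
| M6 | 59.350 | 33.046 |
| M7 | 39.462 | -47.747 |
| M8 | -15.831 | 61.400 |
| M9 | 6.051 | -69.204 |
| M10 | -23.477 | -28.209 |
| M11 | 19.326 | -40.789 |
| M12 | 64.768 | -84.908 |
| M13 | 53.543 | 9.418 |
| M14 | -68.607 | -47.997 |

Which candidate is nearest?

Distances from (16.300, -29.949):
M1: √((14.326)² + (40.738)²) = √(205.23428 + 1659.58464) = 43.184
M2: √((-40.776)² + (57.222)²) = √(1662.68218 + 3274.35728) = 70.264
M3: √((24.625)² + (39.213)²) = √(606.39062 + 1537.65937) = 46.304
M4: √((16.657)² + (85.509)²) = √(277.45565 + 7311.78908) = 87.116
M5: √((-33.104)² + (-65.522)²) = √(1095.87482 + 4293.13248) = 73.410
M6: √((43.050)² + (62.995)²) = √(1853.30250 + 3968.37003) = 76.300
M7: √((23.162)² + (-17.798)²) = √(536.47824 + 316.76880) = 29.210
M8: √((-32.131)² + (91.349)²) = √(1032.40116 + 8344.63980) = 96.835
M9: √((-10.249)² + (-39.255)²) = √(105.04200 + 1540.95502) = 40.571
M10: √((-39.777)² + (1.740)²) = √(1582.20973 + 3.02760) = 39.815
M11: √((3.026)² + (-10.840)²) = √(9.15668 + 117.50560) = 11.254
M12: √((48.468)² + (-54.959)²) = √(2349.14702 + 3020.49168) = 73.278
M13: √((37.243)² + (39.367)²) = √(1387.04105 + 1549.76069) = 54.192
M14: √((-84.907)² + (-18.048)²) = √(7209.19865 + 325.73030) = 86.804
Minimum: M11 at 11.254.

M11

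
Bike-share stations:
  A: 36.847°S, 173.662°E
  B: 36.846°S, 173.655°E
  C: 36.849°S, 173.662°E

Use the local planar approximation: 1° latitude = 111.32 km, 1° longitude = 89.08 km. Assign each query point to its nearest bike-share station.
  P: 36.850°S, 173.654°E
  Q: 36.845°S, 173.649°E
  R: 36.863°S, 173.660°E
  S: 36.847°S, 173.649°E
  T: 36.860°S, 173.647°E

P at 36.850°S, 173.654°E:
  A: 0.787010 km
  B: 0.454103 km
  C: 0.721282 km
  → nearest: B (0.454103 km)
Q at 36.845°S, 173.649°E:
  A: 1.179248 km
  B: 0.545950 km
  C: 1.240698 km
  → nearest: B (0.545950 km)
R at 36.863°S, 173.660°E:
  A: 1.790008 km
  B: 1.944148 km
  C: 1.568630 km
  → nearest: C (1.568630 km)
S at 36.847°S, 173.649°E:
  A: 1.158040 km
  B: 0.545950 km
  C: 1.179248 km
  → nearest: B (0.545950 km)
T at 36.860°S, 173.647°E:
  A: 1.969696 km
  B: 1.713685 km
  C: 1.812424 km
  → nearest: B (1.713685 km)

P→B; Q→B; R→C; S→B; T→B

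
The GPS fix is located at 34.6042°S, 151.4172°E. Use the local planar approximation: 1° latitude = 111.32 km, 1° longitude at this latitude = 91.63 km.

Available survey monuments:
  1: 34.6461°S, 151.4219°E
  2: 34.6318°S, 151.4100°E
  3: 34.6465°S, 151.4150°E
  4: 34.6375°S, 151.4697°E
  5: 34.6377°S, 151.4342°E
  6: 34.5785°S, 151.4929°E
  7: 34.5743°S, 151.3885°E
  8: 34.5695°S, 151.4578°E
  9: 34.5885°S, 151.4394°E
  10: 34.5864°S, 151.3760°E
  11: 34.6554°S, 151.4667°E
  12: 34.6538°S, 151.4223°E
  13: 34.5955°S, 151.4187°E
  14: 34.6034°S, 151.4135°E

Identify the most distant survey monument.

Distances from 34.6042°S, 151.4172°E:
1: √((-0.0419·111.32)² + (0.0047·91.63)²) = √(21.755769 + 0.185469) = 4.6841 km
2: √((-0.0276·111.32)² + (-0.0072·91.63)²) = √(9.439838 + 0.435252) = 3.1425 km
3: √((-0.0423·111.32)² + (-0.0022·91.63)²) = √(22.173136 + 0.040637) = 4.7131 km
4: √((-0.0333·111.32)² + (0.0525·91.63)²) = √(13.741523 + 23.141632) = 6.0732 km
5: √((-0.0335·111.32)² + (0.0170·91.63)²) = √(13.907082 + 2.426460) = 4.0415 km
6: √((0.0257·111.32)² + (0.0757·91.63)²) = √(8.184886 + 48.113520) = 7.5032 km
7: √((0.0299·111.32)² + (-0.0287·91.63)²) = √(11.078699 + 6.915748) = 4.2420 km
8: √((0.0347·111.32)² + (0.0406·91.63)²) = √(14.921255 + 13.839724) = 5.3629 km
9: √((0.0157·111.32)² + (0.0222·91.63)²) = √(3.054539 + 4.137913) = 2.6819 km
10: √((0.0178·111.32)² + (-0.0412·91.63)²) = √(3.926326 + 14.251803) = 4.2636 km
11: √((-0.0512·111.32)² + (0.0495·91.63)²) = √(32.485258 + 20.572438) = 7.2841 km
12: √((-0.0496·111.32)² + (0.0051·91.63)²) = √(30.486653 + 0.218381) = 5.5412 km
13: √((0.0087·111.32)² + (0.0015·91.63)²) = √(0.937961 + 0.018891) = 0.9782 km
14: √((0.0008·111.32)² + (-0.0037·91.63)²) = √(0.007931 + 0.114942) = 0.3505 km
Maximum: 6 at 7.5032 km.

6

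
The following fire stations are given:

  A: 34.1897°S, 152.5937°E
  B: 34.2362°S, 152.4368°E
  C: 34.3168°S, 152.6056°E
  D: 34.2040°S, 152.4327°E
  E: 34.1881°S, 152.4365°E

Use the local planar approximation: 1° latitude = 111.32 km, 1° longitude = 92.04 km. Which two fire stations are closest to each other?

D and E

Pairwise distances:
A–B: √((-0.0465·111.32)² + (-0.1569·92.04)²) = √(26.794910 + 208.544676) = 15.3408 km
A–C: √((-0.1271·111.32)² + (0.0119·92.04)²) = √(200.187749 + 1.199630) = 14.1911 km
A–D: √((-0.0143·111.32)² + (-0.1610·92.04)²) = √(2.534069 + 219.586164) = 14.9037 km
A–E: √((0.0016·111.32)² + (-0.1572·92.04)²) = √(0.031724 + 209.342932) = 14.4698 km
B–C: √((-0.0806·111.32)² + (0.1688·92.04)²) = √(80.503818 + 241.378233) = 17.9411 km
B–D: √((0.0322·111.32)² + (-0.0041·92.04)²) = √(12.848669 + 0.142404) = 3.6043 km
B–E: √((0.0481·111.32)² + (-0.0003·92.04)²) = √(28.670585 + 0.000762) = 5.3546 km
C–D: √((0.1128·111.32)² + (-0.1729·92.04)²) = √(157.675637 + 253.246357) = 20.2712 km
C–E: √((0.1287·111.32)² + (-0.1691·92.04)²) = √(205.259605 + 242.236975) = 21.1541 km
D–E: √((0.0159·111.32)² + (0.0038·92.04)²) = √(3.132858 + 0.122326) = 1.8042 km
Closest pair: D–E at 1.8042 km.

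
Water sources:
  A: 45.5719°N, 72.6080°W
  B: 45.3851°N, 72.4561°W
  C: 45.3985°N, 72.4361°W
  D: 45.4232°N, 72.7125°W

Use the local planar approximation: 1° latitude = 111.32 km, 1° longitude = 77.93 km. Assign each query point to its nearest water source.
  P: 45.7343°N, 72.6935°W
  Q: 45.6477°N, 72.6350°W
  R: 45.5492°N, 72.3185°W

P→A; Q→A; R→C

P at 45.7343°N, 72.6935°W:
  A: √((-0.1624·111.32)² + (0.0855·77.93)²) = √(326.827390 + 44.395769) = 19.2672 km
  B: √((-0.3492·111.32)² + (0.2374·77.93)²) = √(1511.105775 + 342.271534) = 43.0509 km
  C: √((-0.3358·111.32)² + (0.2574·77.93)²) = √(1397.358300 + 402.370783) = 42.4232 km
  D: √((-0.3111·111.32)² + (-0.0190·77.93)²) = √(1199.351320 + 2.192384) = 34.6633 km
  → nearest: A (19.2672 km)
Q at 45.6477°N, 72.6350°W:
  A: √((-0.0758·111.32)² + (0.0270·77.93)²) = √(71.200789 + 4.427279) = 8.6964 km
  B: √((-0.2626·111.32)² + (0.1789·77.93)²) = √(854.546774 + 194.370358) = 32.3870 km
  C: √((-0.2492·111.32)² + (0.1989·77.93)²) = √(769.559974 + 240.258587) = 31.7776 km
  D: √((-0.2245·111.32)² + (-0.0775·77.93)²) = √(624.567075 + 36.476466) = 25.7108 km
  → nearest: A (8.6964 km)
R at 45.5492°N, 72.3185°W:
  A: √((0.0227·111.32)² + (-0.2895·77.93)²) = √(6.385547 + 508.986764) = 22.7018 km
  B: √((-0.1641·111.32)² + (-0.1376·77.93)²) = √(333.705648 + 114.986332) = 21.1824 km
  C: √((-0.1507·111.32)² + (-0.1176·77.93)²) = √(281.431626 + 83.989307) = 19.1160 km
  D: √((-0.1260·111.32)² + (-0.3940·77.93)²) = √(196.737653 + 942.761408) = 33.7565 km
  → nearest: C (19.1160 km)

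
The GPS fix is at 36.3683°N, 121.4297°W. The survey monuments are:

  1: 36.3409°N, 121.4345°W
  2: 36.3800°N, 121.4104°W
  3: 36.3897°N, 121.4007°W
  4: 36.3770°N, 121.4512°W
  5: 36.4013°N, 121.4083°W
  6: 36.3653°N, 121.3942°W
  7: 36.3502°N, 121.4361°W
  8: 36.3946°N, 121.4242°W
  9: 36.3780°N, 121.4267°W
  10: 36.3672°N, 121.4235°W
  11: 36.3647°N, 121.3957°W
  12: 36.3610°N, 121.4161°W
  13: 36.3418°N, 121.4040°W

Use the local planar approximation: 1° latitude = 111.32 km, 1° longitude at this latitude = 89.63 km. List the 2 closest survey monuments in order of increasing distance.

Distances from 36.3683°N, 121.4297°W:
1: √((-0.0274·111.32)² + (-0.0048·89.63)²) = √(9.303525 + 0.185093) = 3.0804 km
2: √((0.0117·111.32)² + (0.0193·89.63)²) = √(1.696360 + 2.992412) = 2.1654 km
3: √((0.0214·111.32)² + (0.0290·89.63)²) = √(5.675106 + 6.756205) = 3.5258 km
4: √((0.0087·111.32)² + (-0.0215·89.63)²) = √(0.937961 + 3.713502) = 2.1567 km
5: √((0.0330·111.32)² + (0.0214·89.63)²) = √(13.495043 + 3.679039) = 4.1442 km
6: √((-0.0030·111.32)² + (0.0355·89.63)²) = √(0.111529 + 10.124265) = 3.1993 km
7: √((-0.0181·111.32)² + (-0.0064·89.63)²) = √(4.059790 + 0.329054) = 2.0950 km
8: √((0.0263·111.32)² + (0.0055·89.63)²) = √(8.571521 + 0.243014) = 2.9689 km
9: √((0.0097·111.32)² + (0.0030·89.63)²) = √(1.165977 + 0.072302) = 1.1128 km
10: √((-0.0011·111.32)² + (0.0062·89.63)²) = √(0.014994 + 0.308809) = 0.5690 km
11: √((-0.0036·111.32)² + (0.0340·89.63)²) = √(0.160602 + 9.286769) = 3.0737 km
12: √((-0.0073·111.32)² + (0.0136·89.63)²) = √(0.660377 + 1.485883) = 1.4650 km
13: √((-0.0265·111.32)² + (0.0257·89.63)²) = √(8.702382 + 5.306071) = 3.7428 km
Sorted: 10 (0.5690 km) < 9 (1.1128 km) < 12 (1.4650 km) < 7 (2.0950 km) < …

10, 9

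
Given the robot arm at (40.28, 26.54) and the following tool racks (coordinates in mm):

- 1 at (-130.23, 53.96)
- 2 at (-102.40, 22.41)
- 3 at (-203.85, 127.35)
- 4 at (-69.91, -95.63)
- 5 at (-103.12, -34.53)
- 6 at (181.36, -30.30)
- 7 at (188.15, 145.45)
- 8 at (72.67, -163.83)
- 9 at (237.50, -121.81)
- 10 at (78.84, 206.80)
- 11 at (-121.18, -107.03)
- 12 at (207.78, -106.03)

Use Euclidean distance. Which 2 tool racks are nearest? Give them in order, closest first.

2, 6

Distances from (40.28, 26.54):
1: √((-170.51)² + (27.42)²) = √(29073.6601 + 751.8564) = 172.70 mm
2: √((-142.68)² + (-4.13)²) = √(20357.5824 + 17.0569) = 142.74 mm
3: √((-244.13)² + (100.81)²) = √(59599.4569 + 10162.6561) = 264.13 mm
4: √((-110.19)² + (-122.17)²) = √(12141.8361 + 14925.5089) = 164.52 mm
5: √((-143.40)² + (-61.07)²) = √(20563.5600 + 3729.5449) = 155.86 mm
6: √((141.08)² + (-56.84)²) = √(19903.5664 + 3230.7856) = 152.10 mm
7: √((147.87)² + (118.91)²) = √(21865.5369 + 14139.5881) = 189.75 mm
8: √((32.39)² + (-190.37)²) = √(1049.1121 + 36240.7369) = 193.11 mm
9: √((197.22)² + (-148.35)²) = √(38895.7284 + 22007.7225) = 246.79 mm
10: √((38.56)² + (180.26)²) = √(1486.8736 + 32493.6676) = 184.34 mm
11: √((-161.46)² + (-133.57)²) = √(26069.3316 + 17840.9449) = 209.55 mm
12: √((167.50)² + (-132.57)²) = √(28056.2500 + 17574.8049) = 213.61 mm
Sorted: 2 (142.74 mm) < 6 (152.10 mm) < 5 (155.86 mm) < 4 (164.52 mm) < …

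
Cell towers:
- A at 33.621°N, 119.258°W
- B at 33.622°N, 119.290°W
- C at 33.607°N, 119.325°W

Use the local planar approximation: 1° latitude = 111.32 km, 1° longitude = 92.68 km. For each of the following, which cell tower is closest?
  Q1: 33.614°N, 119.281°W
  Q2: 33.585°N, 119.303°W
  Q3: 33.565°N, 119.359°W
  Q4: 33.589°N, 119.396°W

Q1 at 33.614°N, 119.281°W:
  A: 2.270 km
  B: 1.220 km
  C: 4.152 km
  → nearest: B (1.220 km)
Q2 at 33.585°N, 119.303°W:
  A: 5.784 km
  B: 4.291 km
  C: 3.187 km
  → nearest: C (3.187 km)
Q3 at 33.565°N, 119.359°W:
  A: 11.247 km
  B: 9.009 km
  C: 5.638 km
  → nearest: C (5.638 km)
Q4 at 33.589°N, 119.396°W:
  A: 13.277 km
  B: 10.488 km
  C: 6.879 km
  → nearest: C (6.879 km)

Q1→B; Q2→C; Q3→C; Q4→C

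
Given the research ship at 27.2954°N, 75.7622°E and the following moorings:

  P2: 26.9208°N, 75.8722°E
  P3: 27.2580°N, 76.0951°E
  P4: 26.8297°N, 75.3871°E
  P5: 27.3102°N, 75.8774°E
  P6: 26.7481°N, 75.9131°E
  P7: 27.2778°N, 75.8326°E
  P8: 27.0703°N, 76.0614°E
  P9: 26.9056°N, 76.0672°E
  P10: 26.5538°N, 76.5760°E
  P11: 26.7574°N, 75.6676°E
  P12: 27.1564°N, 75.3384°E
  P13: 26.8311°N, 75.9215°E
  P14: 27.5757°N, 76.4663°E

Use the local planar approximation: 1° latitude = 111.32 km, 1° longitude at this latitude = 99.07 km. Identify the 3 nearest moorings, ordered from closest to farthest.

Distances from 27.2954°N, 75.7622°E:
P2: √((-0.3746·111.32)² + (0.1100·99.07)²) = √(1738.929365 + 118.759865) = 43.1009 km
P3: √((-0.0374·111.32)² + (0.3329·99.07)²) = √(17.333633 + 1087.706982) = 33.2422 km
P4: √((-0.4657·111.32)² + (-0.3751·99.07)²) = √(2687.564347 + 1380.951590) = 63.7849 km
P5: √((0.0148·111.32)² + (0.1152·99.07)²) = √(2.714375 + 130.253465) = 11.5312 km
P6: √((-0.5473·111.32)² + (0.1509·99.07)²) = √(3711.908752 + 223.492424) = 62.7328 km
P7: √((-0.0176·111.32)² + (0.0704·99.07)²) = √(3.838590 + 48.644041) = 7.2445 km
P8: √((-0.2251·111.32)² + (0.2992·99.07)²) = √(627.909979 + 878.632987) = 38.8142 km
P9: √((-0.3898·111.32)² + (0.3050·99.07)²) = √(1882.912181 + 913.027807) = 52.8766 km
P10: √((-0.7416·111.32)² + (0.8138·99.07)²) = √(6815.313495 + 6500.094896) = 115.3924 km
P11: √((-0.5380·111.32)² + (-0.0946·99.07)²) = √(3586.831265 + 87.834796) = 60.6190 km
P12: √((-0.1390·111.32)² + (-0.4238·99.07)²) = √(239.428583 + 1762.812944) = 44.7464 km
P13: √((-0.4643·111.32)² + (0.1593·99.07)²) = √(2671.429778 + 249.066821) = 54.0416 km
P14: √((0.2803·111.32)² + (0.7041·99.07)²) = √(973.626959 + 4865.786113) = 76.4161 km
Sorted: P7 (7.2445 km) < P5 (11.5312 km) < P3 (33.2422 km) < P8 (38.8142 km) < P2 (43.1009 km) < …

P7, P5, P3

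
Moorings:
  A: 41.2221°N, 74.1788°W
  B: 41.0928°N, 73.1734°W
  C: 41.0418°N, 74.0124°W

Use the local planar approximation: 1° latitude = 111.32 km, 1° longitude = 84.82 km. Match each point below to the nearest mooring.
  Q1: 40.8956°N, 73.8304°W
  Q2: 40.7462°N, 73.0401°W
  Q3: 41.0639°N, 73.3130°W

Q1 at 40.8956°N, 73.8304°W:
  A: √((0.3265·111.32)² + (-0.3484·84.82)²) = √(1321.030262 + 873.278622) = 46.8435 km
  B: √((0.1972·111.32)² + (0.6570·84.82)²) = √(481.903651 + 3105.469551) = 59.8947 km
  C: √((0.1462·111.32)² + (-0.1820·84.82)²) = √(264.875104 + 238.308379) = 22.4318 km
  → nearest: C (22.4318 km)
Q2 at 40.7462°N, 73.0401°W:
  A: √((0.4759·111.32)² + (-1.1387·84.82)²) = √(2806.582448 + 9328.572208) = 110.1597 km
  B: √((0.3466·111.32)² + (-0.1333·84.82)²) = √(1488.687398 + 127.837078) = 40.2060 km
  C: √((0.2956·111.32)² + (-0.9723·84.82)²) = √(1082.817472 + 6801.381061) = 88.7930 km
  → nearest: B (40.2060 km)
Q3 at 41.0639°N, 73.3130°W:
  A: √((0.1582·111.32)² + (-0.8658·84.82)²) = √(310.141122 + 5393.015881) = 75.5192 km
  B: √((0.0289·111.32)² + (0.1396·84.82)²) = √(10.350041 + 140.206250) = 12.2701 km
  C: √((-0.0221·111.32)² + (-0.6994·84.82)²) = √(6.052446 + 3519.231143) = 59.3741 km
  → nearest: B (12.2701 km)

Q1→C; Q2→B; Q3→B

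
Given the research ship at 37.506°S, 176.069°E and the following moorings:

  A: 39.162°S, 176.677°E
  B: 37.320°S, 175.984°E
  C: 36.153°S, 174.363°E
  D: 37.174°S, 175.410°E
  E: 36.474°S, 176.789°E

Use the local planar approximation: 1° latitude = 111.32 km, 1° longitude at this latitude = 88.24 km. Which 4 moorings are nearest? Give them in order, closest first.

Distances from 37.506°S, 176.069°E:
A: 191.994 km
B: 22.022 km
C: 212.948 km
D: 68.901 km
E: 131.280 km
Sorted: B (22.022 km) < D (68.901 km) < E (131.280 km) < A (191.994 km) < C (212.948 km)

B, D, E, A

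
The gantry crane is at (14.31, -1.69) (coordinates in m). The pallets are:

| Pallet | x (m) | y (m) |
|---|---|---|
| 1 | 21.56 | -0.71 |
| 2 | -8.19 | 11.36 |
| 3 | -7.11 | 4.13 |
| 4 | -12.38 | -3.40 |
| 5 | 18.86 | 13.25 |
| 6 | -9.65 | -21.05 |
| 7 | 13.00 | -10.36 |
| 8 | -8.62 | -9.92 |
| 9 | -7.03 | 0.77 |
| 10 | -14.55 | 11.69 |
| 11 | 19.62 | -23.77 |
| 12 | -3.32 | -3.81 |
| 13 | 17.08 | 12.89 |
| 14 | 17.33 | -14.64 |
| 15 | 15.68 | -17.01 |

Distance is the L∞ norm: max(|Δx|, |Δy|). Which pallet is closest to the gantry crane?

Distances from (14.31, -1.69):
1: max(|7.25|, |0.98|) = 7.25 m
2: max(|-22.50|, |13.05|) = 22.50 m
3: max(|-21.42|, |5.82|) = 21.42 m
4: max(|-26.69|, |-1.71|) = 26.69 m
5: max(|4.55|, |14.94|) = 14.94 m
6: max(|-23.96|, |-19.36|) = 23.96 m
7: max(|-1.31|, |-8.67|) = 8.67 m
8: max(|-22.93|, |-8.23|) = 22.93 m
9: max(|-21.34|, |2.46|) = 21.34 m
10: max(|-28.86|, |13.38|) = 28.86 m
11: max(|5.31|, |-22.08|) = 22.08 m
12: max(|-17.63|, |-2.12|) = 17.63 m
13: max(|2.77|, |14.58|) = 14.58 m
14: max(|3.02|, |-12.95|) = 12.95 m
15: max(|1.37|, |-15.32|) = 15.32 m
Minimum: 1 at 7.25 m.

1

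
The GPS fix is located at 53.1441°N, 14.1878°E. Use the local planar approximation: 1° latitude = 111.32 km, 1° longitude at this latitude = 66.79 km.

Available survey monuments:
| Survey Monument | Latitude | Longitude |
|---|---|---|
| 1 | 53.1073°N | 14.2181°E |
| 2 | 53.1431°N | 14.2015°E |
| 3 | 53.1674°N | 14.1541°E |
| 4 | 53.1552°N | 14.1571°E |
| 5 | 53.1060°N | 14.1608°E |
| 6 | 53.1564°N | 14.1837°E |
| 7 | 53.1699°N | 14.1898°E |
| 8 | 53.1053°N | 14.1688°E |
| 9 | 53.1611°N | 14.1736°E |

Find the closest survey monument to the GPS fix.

Distances from 53.1441°N, 14.1878°E:
1: √((-0.0368·111.32)² + (0.0303·66.79)²) = √(16.781935 + 4.095511) = 4.5692 km
2: √((-0.0010·111.32)² + (0.0137·66.79)²) = √(0.012392 + 0.837267) = 0.9218 km
3: √((0.0233·111.32)² + (-0.0337·66.79)²) = √(6.727570 + 5.066204) = 3.4342 km
4: √((0.0111·111.32)² + (-0.0307·66.79)²) = √(1.526836 + 4.204358) = 2.3940 km
5: √((-0.0381·111.32)² + (-0.0270·66.79)²) = √(17.988558 + 3.251999) = 4.6087 km
6: √((0.0123·111.32)² + (-0.0041·66.79)²) = √(1.874807 + 0.074988) = 1.3964 km
7: √((0.0258·111.32)² + (0.0020·66.79)²) = √(8.248706 + 0.017844) = 2.8752 km
8: √((-0.0388·111.32)² + (-0.0190·66.79)²) = √(18.655627 + 1.610386) = 4.5018 km
9: √((0.0170·111.32)² + (-0.0142·66.79)²) = √(3.581329 + 0.899497) = 2.1168 km
Minimum: 2 at 0.9218 km.

2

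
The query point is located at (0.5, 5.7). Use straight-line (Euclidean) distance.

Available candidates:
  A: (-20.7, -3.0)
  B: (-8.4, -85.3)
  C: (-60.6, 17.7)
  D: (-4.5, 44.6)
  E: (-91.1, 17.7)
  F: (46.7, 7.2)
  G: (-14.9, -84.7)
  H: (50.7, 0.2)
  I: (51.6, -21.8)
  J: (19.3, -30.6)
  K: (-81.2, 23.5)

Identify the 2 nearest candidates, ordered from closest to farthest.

Distances from (0.5, 5.7):
A: √((-21.2)² + (-8.7)²) = √(449.440 + 75.690) = 22.9
B: √((-8.9)² + (-91.0)²) = √(79.210 + 8281.000) = 91.4
C: √((-61.1)² + (12.0)²) = √(3733.210 + 144.000) = 62.3
D: √((-5.0)² + (38.9)²) = √(25.000 + 1513.210) = 39.2
E: √((-91.6)² + (12.0)²) = √(8390.560 + 144.000) = 92.4
F: √((46.2)² + (1.5)²) = √(2134.440 + 2.250) = 46.2
G: √((-15.4)² + (-90.4)²) = √(237.160 + 8172.160) = 91.7
H: √((50.2)² + (-5.5)²) = √(2520.040 + 30.250) = 50.5
I: √((51.1)² + (-27.5)²) = √(2611.210 + 756.250) = 58.0
J: √((18.8)² + (-36.3)²) = √(353.440 + 1317.690) = 40.9
K: √((-81.7)² + (17.8)²) = √(6674.890 + 316.840) = 83.6
Sorted: A (22.9) < D (39.2) < J (40.9) < F (46.2) < …

A, D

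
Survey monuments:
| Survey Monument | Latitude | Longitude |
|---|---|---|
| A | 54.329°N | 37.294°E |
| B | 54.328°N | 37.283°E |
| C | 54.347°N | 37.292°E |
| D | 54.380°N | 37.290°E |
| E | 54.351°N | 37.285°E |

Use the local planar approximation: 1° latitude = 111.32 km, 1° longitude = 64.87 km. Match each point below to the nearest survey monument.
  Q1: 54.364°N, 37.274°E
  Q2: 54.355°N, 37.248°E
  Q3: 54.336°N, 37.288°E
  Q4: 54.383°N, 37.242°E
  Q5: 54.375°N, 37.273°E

Q1 at 54.364°N, 37.274°E:
  A: 4.107 km
  B: 4.050 km
  C: 2.224 km
  D: 2.061 km
  E: 1.614 km
  → nearest: E (1.614 km)
Q2 at 54.355°N, 37.248°E:
  A: 4.157 km
  B: 3.767 km
  C: 2.990 km
  D: 3.895 km
  E: 2.441 km
  → nearest: E (2.441 km)
Q3 at 54.336°N, 37.288°E:
  A: 0.871 km
  B: 0.948 km
  C: 1.252 km
  D: 4.900 km
  E: 1.681 km
  → nearest: A (0.871 km)
Q4 at 54.383°N, 37.242°E:
  A: 6.893 km
  B: 6.675 km
  C: 5.156 km
  D: 3.132 km
  E: 4.524 km
  → nearest: D (3.132 km)
Q5 at 54.375°N, 37.273°E:
  A: 5.299 km
  B: 5.272 km
  C: 3.352 km
  D: 1.235 km
  E: 2.783 km
  → nearest: D (1.235 km)

Q1→E; Q2→E; Q3→A; Q4→D; Q5→D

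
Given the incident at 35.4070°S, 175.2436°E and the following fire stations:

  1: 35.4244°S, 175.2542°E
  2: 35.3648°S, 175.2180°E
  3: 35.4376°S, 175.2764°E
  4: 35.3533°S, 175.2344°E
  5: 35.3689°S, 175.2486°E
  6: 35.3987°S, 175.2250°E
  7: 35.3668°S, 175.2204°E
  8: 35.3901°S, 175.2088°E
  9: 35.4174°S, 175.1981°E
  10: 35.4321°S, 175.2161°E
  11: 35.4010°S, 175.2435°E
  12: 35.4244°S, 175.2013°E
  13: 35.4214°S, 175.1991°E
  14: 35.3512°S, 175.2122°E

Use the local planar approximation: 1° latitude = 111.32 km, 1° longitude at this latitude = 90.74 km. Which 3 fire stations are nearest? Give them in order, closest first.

Distances from 35.4070°S, 175.2436°E:
1: 2.1626 km
2: 5.2407 km
3: 4.5235 km
4: 6.0359 km
5: 4.2655 km
6: 1.9241 km
7: 4.9455 km
8: 3.6757 km
9: 4.2879 km
10: 3.7462 km
11: 0.6680 km
12: 4.2993 km
13: 4.3445 km
14: 6.8339 km
Sorted: 11 (0.6680 km) < 6 (1.9241 km) < 1 (2.1626 km) < 8 (3.6757 km) < 10 (3.7462 km) < …

11, 6, 1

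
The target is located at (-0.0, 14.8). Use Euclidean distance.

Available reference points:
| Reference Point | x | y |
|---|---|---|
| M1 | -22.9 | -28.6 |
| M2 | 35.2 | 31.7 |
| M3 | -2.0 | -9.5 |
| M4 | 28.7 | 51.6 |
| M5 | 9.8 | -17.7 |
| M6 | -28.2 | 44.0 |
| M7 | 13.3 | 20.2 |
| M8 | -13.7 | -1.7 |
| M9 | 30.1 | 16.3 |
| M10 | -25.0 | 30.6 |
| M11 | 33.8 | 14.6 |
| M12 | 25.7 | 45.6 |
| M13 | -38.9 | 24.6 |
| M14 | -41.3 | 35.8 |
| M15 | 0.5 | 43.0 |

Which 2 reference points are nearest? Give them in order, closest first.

Distances from (-0.0, 14.8):
M1: √((-22.9)² + (-43.4)²) = √(524.4100 + 1883.5600) = 49.07
M2: √((35.2)² + (16.9)²) = √(1239.0400 + 285.6100) = 39.05
M3: √((-2.0)² + (-24.3)²) = √(4.0000 + 590.4900) = 24.38
M4: √((28.7)² + (36.8)²) = √(823.6900 + 1354.2400) = 46.67
M5: √((9.8)² + (-32.5)²) = √(96.0400 + 1056.2500) = 33.95
M6: √((-28.2)² + (29.2)²) = √(795.2400 + 852.6400) = 40.59
M7: √((13.3)² + (5.4)²) = √(176.8900 + 29.1600) = 14.35
M8: √((-13.7)² + (-16.5)²) = √(187.6900 + 272.2500) = 21.45
M9: √((30.1)² + (1.5)²) = √(906.0100 + 2.2500) = 30.14
M10: √((-25.0)² + (15.8)²) = √(625.0000 + 249.6400) = 29.57
M11: √((33.8)² + (-0.2)²) = √(1142.4400 + 0.0400) = 33.80
M12: √((25.7)² + (30.8)²) = √(660.4900 + 948.6400) = 40.11
M13: √((-38.9)² + (9.8)²) = √(1513.2100 + 96.0400) = 40.12
M14: √((-41.3)² + (21.0)²) = √(1705.6900 + 441.0000) = 46.33
M15: √((0.5)² + (28.2)²) = √(0.2500 + 795.2400) = 28.20
Sorted: M7 (14.35) < M8 (21.45) < M3 (24.38) < M15 (28.20) < …

M7, M8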